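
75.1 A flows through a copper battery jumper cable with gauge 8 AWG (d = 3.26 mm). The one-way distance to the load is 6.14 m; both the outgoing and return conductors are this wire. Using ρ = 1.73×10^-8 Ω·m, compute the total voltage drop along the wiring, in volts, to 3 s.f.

A = π(3.26/2 mm)² = π(1.6300e-03 m)² = 8.347e-06 m²
Total conductor length (both ways) L = 2 × 6.14 = 12.28 m
R = ρL/A = (1.73×10^-8)(12.28)/(8.347e-06) = 0.02545 Ω
V = IR = 75.1 × 0.02545 = 1.91 V

1.91 V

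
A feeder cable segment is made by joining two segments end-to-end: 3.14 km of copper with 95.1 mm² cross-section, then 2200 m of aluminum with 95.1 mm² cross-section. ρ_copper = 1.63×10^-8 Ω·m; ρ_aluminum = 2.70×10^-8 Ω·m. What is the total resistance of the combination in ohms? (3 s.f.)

1.16 Ω

Segment 1: A = 95.1 mm² = 9.510e-05 m²
R₁ = ρL/A = (1.63×10^-8)(3140)/(9.510e-05) = 0.5382 Ω
R₂ = (2.70×10^-8)(2200)/(9.510e-05) = 0.6246 Ω
R = R₁ + R₂ = 1.16 Ω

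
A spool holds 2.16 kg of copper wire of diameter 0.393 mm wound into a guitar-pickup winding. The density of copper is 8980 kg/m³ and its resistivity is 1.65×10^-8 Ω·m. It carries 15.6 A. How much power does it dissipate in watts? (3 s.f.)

A = π(d/2)² = π(1.9650e-04 m)² = 1.2130e-07 m²
L = m/(density·A) = 2.16/(8980×1.2130e-07) = 1983 m
R = ρL/A = (1.65×10^-8)(1983)/(1.2130e-07) = 269.7 Ω
P = I²R = (15.6)² × 269.7 = 65600 W

65600 W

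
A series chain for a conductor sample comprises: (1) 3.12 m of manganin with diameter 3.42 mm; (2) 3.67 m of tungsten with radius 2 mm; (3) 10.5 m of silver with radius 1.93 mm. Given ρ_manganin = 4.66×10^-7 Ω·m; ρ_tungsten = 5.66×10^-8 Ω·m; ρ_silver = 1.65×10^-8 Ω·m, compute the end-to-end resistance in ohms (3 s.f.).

0.190 Ω

Seg 1: A = π(d/2)² = π(1.7100e-03 m)² = 9.186e-06 m²
R_1 = (4.66×10^-7)(3.12)/(9.186e-06) = 0.1583 Ω
Seg 2: A = πr² = π(2.0000e-03 m)² = 1.257e-05 m²
R_2 = (5.66×10^-8)(3.67)/(1.257e-05) = 0.01653 Ω
Seg 3: A = πr² = π(1.9300e-03 m)² = 1.170e-05 m²
R_3 = (1.65×10^-8)(10.5)/(1.170e-05) = 0.01481 Ω
R_total = R_1 + R_2 + R_3 = 0.190 Ω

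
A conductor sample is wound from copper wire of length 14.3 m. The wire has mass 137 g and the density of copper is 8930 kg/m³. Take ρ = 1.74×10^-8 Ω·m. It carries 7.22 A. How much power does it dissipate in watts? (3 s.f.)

A = m/(density·L) = 0.137/(8930×14.3) = 1.0728e-06 m²
R = ρL/A = (1.74×10^-8)(14.3)/(1.0728e-06) = 0.2319 Ω
P = I²R = (7.22)² × 0.2319 = 12.1 W

12.1 W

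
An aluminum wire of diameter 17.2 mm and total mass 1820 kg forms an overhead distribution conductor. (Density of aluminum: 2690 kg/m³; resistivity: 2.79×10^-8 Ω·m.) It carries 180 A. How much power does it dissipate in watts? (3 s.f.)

11300 W

A = π(d/2)² = π(8.6000e-03 m)² = 2.3235e-04 m²
L = m/(density·A) = 1820/(2690×2.3235e-04) = 2912 m
R = ρL/A = (2.79×10^-8)(2912)/(2.3235e-04) = 0.3496 Ω
P = I²R = (180)² × 0.3496 = 11300 W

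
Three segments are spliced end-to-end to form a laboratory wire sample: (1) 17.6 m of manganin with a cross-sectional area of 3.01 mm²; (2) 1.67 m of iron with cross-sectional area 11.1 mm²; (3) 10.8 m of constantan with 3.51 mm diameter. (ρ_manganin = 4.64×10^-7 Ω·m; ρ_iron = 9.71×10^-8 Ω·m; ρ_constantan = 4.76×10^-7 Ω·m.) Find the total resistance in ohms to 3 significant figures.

3.26 Ω

Seg 1: A = 3.01 mm² = 3.010e-06 m²
R_1 = (4.64×10^-7)(17.6)/(3.010e-06) = 2.713 Ω
Seg 2: A = 11.1 mm² = 1.110e-05 m²
R_2 = (9.71×10^-8)(1.67)/(1.110e-05) = 0.01461 Ω
Seg 3: A = π(d/2)² = π(1.7550e-03 m)² = 9.676e-06 m²
R_3 = (4.76×10^-7)(10.8)/(9.676e-06) = 0.5313 Ω
R_total = R_1 + R_2 + R_3 = 3.26 Ω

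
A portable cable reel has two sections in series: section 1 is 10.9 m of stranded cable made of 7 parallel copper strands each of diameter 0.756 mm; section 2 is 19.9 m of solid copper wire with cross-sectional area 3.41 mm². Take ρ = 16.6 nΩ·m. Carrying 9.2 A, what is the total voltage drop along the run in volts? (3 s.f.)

ρ = 16.6 nΩ·m = 1.66×10^-8 Ω·m
Section 1: A_strand = π(3.7800e-04)² = 4.489e-07 m²; R₁ = ρL/(N·A_s) = (1.66×10^-8)(10.9)/(7×4.489e-07) = 0.05758 Ω
Section 2: A = 3.41 mm² = 3.410e-06 m²
R₂ = (1.66×10^-8)(19.9)/(3.410e-06) = 0.09687 Ω
R = R₁ + R₂ = 0.1545 Ω
V = IR = 9.2 × 0.1545 = 1.42 V

1.42 V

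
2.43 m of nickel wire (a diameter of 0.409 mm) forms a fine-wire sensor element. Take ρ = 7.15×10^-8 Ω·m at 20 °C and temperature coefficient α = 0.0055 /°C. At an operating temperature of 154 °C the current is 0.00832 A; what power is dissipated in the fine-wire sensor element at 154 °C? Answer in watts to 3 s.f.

A = π(d/2)² = π(2.0450e-04 m)² = 1.314e-07 m²
R₍20₎ = ρL/A = (7.15×10^-8)(2.43)/(1.314e-07) = 1.322 Ω
R₍154₎ = R₍20₎(1 + αΔT) = 1.322 × (1 + 0.0055×134) = 2.297 Ω
P = I²R = (0.00832)² × 2.297 = 1.59×10^-4 W

1.59×10^-4 W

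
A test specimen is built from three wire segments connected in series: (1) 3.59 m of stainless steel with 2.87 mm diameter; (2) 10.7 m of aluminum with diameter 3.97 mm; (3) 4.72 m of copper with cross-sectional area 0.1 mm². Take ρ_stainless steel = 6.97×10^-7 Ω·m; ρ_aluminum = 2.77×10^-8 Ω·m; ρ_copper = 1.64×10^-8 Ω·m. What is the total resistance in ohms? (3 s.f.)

1.18 Ω

Seg 1: A = π(d/2)² = π(1.4350e-03 m)² = 6.469e-06 m²
R_1 = (6.97×10^-7)(3.59)/(6.469e-06) = 0.3868 Ω
Seg 2: A = π(d/2)² = π(1.9850e-03 m)² = 1.238e-05 m²
R_2 = (2.77×10^-8)(10.7)/(1.238e-05) = 0.02394 Ω
Seg 3: A = 0.1 mm² = 1.000e-07 m²
R_3 = (1.64×10^-8)(4.72)/(1.000e-07) = 0.7741 Ω
R_total = R_1 + R_2 + R_3 = 1.18 Ω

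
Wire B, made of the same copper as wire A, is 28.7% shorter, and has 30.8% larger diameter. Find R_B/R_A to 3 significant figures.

0.417

R ∝ L/d², so R_B/R_A = (1 − 28.7/100) × (1 + 30.8/100)⁻²
= 0.713 × 0.5845 = 0.417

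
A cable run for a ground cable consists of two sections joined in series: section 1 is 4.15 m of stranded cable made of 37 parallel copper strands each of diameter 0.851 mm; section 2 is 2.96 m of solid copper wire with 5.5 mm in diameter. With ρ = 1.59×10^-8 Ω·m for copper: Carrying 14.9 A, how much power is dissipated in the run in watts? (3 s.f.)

Section 1: A_strand = π(4.2550e-04)² = 5.688e-07 m²; R₁ = ρL/(N·A_s) = (1.59×10^-8)(4.15)/(37×5.688e-07) = 0.003135 Ω
Section 2: A = π(d/2)² = π(2.7500e-03 m)² = 2.376e-05 m²
R₂ = (1.59×10^-8)(2.96)/(2.376e-05) = 0.001981 Ω
R = R₁ + R₂ = 0.005116 Ω
P = I²R = (14.9)² × 0.005116 = 1.14 W

1.14 W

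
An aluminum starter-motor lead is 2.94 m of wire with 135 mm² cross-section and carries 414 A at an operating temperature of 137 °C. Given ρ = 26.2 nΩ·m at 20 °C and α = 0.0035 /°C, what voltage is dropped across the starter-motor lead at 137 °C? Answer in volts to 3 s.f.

ρ = 26.2 nΩ·m = 2.62×10^-8 Ω·m
A = 135 mm² = 1.350e-04 m²
R₍20₎ = ρL/A = (2.62×10^-8)(2.94)/(1.350e-04) = 5.706×10^-4 Ω
R₍137₎ = R₍20₎(1 + αΔT) = 5.706×10^-4 × (1 + 0.0035×117) = 8.042×10^-4 Ω
V = IR = 414 × 8.042×10^-4 = 0.333 V

0.333 V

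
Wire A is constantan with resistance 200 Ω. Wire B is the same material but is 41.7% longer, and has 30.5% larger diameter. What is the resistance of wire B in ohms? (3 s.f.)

R ∝ L/d², so R_B/R_A = (1 + 41.7/100) × (1 + 30.5/100)⁻²
= 1.417 × 0.5872 = 0.832
R_B = 0.832 × 200 = 166 Ω

166 Ω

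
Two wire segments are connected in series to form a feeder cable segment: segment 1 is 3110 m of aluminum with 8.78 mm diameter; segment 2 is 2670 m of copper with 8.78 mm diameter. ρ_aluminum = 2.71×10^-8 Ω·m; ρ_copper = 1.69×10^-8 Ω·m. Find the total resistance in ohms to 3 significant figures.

2.14 Ω

Segment 1: A = π(d/2)² = π(4.3900e-03 m)² = 6.055e-05 m²
R₁ = ρL/A = (2.71×10^-8)(3110)/(6.055e-05) = 1.392 Ω
R₂ = (1.69×10^-8)(2670)/(6.055e-05) = 0.7453 Ω
R = R₁ + R₂ = 2.14 Ω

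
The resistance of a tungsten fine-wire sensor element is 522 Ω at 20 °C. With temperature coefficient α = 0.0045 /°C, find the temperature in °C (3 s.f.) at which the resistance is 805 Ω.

R = R₀(1 + α(T − T₀)) ⇒ T = T₀ + (R/R₀ − 1)/α
T = 20 + (805/522 − 1)/0.0045 = 20 + (0.5421)/0.0045 = 140 °C

140 °C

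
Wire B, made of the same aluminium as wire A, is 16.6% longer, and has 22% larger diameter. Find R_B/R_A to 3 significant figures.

R ∝ L/d², so R_B/R_A = (1 + 16.6/100) × (1 + 22/100)⁻²
= 1.166 × 0.6719 = 0.783

0.783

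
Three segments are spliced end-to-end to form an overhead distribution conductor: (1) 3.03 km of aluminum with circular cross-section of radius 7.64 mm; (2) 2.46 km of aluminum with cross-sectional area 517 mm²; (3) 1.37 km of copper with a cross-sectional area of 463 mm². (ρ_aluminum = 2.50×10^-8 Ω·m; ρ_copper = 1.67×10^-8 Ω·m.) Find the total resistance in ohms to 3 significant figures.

Seg 1: A = πr² = π(7.6400e-03 m)² = 1.834e-04 m²
R_1 = (2.50×10^-8)(3030)/(1.834e-04) = 0.4131 Ω
Seg 2: A = 517 mm² = 5.170e-04 m²
R_2 = (2.50×10^-8)(2460)/(5.170e-04) = 0.119 Ω
Seg 3: A = 463 mm² = 4.630e-04 m²
R_3 = (1.67×10^-8)(1370)/(4.630e-04) = 0.04941 Ω
R_total = R_1 + R_2 + R_3 = 0.581 Ω

0.581 Ω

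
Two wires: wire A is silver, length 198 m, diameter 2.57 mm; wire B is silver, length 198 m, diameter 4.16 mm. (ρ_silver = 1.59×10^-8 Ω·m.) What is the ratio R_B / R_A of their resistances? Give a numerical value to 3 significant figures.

0.382

R ∝ ρL/d², so R_B/R_A = (d_A/d_B)²
= (2.57/4.16)² = 0.382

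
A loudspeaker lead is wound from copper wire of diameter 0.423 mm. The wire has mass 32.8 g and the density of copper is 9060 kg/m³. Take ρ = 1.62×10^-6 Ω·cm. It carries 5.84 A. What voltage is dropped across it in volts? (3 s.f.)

17.3 V

ρ = 1.62×10^-6 Ω·cm = 1.62×10^-8 Ω·m
A = π(d/2)² = π(2.1150e-04 m)² = 1.4053e-07 m²
L = m/(density·A) = 0.0328/(9060×1.4053e-07) = 25.76 m
R = ρL/A = (1.62×10^-8)(25.76)/(1.4053e-07) = 2.97 Ω
V = IR = 5.84 × 2.97 = 17.3 V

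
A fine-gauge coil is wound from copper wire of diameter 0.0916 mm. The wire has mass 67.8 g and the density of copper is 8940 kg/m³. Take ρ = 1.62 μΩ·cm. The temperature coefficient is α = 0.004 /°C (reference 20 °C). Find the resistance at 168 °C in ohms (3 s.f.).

4500 Ω

ρ = 1.62 μΩ·cm = 1.62×10^-8 Ω·m
A = π(d/2)² = π(4.5800e-05 m)² = 6.5899e-09 m²
L = m/(density·A) = 0.0678/(8940×6.5899e-09) = 1151 m
R = ρL/A = (1.62×10^-8)(1151)/(6.5899e-09) = 2829 Ω
R(168 °C) = 2829 × (1 + 0.004×148) = 4500 Ω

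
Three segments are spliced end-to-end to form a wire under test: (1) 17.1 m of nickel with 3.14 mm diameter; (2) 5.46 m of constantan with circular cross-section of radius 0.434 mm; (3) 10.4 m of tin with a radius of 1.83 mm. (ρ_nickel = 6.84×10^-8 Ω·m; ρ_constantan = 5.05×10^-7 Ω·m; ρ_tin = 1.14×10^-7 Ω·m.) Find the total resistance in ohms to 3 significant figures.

4.92 Ω

Seg 1: A = π(d/2)² = π(1.5700e-03 m)² = 7.744e-06 m²
R_1 = (6.84×10^-8)(17.1)/(7.744e-06) = 0.151 Ω
Seg 2: A = πr² = π(4.3400e-04 m)² = 5.917e-07 m²
R_2 = (5.05×10^-7)(5.46)/(5.917e-07) = 4.66 Ω
Seg 3: A = πr² = π(1.8300e-03 m)² = 1.052e-05 m²
R_3 = (1.14×10^-7)(10.4)/(1.052e-05) = 0.1127 Ω
R_total = R_1 + R_2 + R_3 = 4.92 Ω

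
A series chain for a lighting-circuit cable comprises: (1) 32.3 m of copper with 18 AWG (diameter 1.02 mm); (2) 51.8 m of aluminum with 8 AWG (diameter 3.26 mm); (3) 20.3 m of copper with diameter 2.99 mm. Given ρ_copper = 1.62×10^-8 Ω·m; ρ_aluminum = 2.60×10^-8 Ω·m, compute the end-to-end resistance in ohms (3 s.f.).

Seg 1: A = π(1.02/2 mm)² = π(5.1000e-04 m)² = 8.171e-07 m²
R_1 = (1.62×10^-8)(32.3)/(8.171e-07) = 0.6404 Ω
Seg 2: A = π(3.26/2 mm)² = π(1.6300e-03 m)² = 8.347e-06 m²
R_2 = (2.60×10^-8)(51.8)/(8.347e-06) = 0.1614 Ω
Seg 3: A = π(d/2)² = π(1.4950e-03 m)² = 7.022e-06 m²
R_3 = (1.62×10^-8)(20.3)/(7.022e-06) = 0.04684 Ω
R_total = R_1 + R_2 + R_3 = 0.849 Ω

0.849 Ω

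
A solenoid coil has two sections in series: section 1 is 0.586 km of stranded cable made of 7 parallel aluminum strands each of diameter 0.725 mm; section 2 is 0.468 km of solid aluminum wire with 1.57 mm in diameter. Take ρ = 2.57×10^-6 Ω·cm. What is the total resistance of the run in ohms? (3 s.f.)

ρ = 2.57×10^-6 Ω·cm = 2.57×10^-8 Ω·m
Section 1: A_strand = π(3.6250e-04)² = 4.128e-07 m²; R₁ = ρL/(N·A_s) = (2.57×10^-8)(586)/(7×4.128e-07) = 5.212 Ω
Section 2: A = π(d/2)² = π(7.8500e-04 m)² = 1.936e-06 m²
R₂ = (2.57×10^-8)(468)/(1.936e-06) = 6.213 Ω
R = R₁ + R₂ = 11.4 Ω

11.4 Ω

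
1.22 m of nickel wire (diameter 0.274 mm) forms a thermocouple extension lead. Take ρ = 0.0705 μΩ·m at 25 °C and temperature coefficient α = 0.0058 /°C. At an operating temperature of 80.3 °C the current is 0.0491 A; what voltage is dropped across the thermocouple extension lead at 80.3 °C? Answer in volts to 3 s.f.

ρ = 0.0705 μΩ·m = 7.05×10^-8 Ω·m
A = π(d/2)² = π(1.3700e-04 m)² = 5.896e-08 m²
R₍25₎ = ρL/A = (7.05×10^-8)(1.22)/(5.896e-08) = 1.459 Ω
R₍80.3₎ = R₍25₎(1 + αΔT) = 1.459 × (1 + 0.0058×55.3) = 1.927 Ω
V = IR = 0.0491 × 1.927 = 0.0946 V

0.0946 V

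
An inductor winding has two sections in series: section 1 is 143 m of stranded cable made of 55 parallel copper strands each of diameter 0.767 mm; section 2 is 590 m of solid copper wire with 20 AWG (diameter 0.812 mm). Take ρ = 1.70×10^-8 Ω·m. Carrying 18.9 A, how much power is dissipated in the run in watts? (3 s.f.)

6950 W

Section 1: A_strand = π(3.8350e-04)² = 4.620e-07 m²; R₁ = ρL/(N·A_s) = (1.70×10^-8)(143)/(55×4.620e-07) = 0.09566 Ω
Section 2: A = π(0.812/2 mm)² = π(4.0600e-04 m)² = 5.178e-07 m²
R₂ = (1.70×10^-8)(590)/(5.178e-07) = 19.37 Ω
R = R₁ + R₂ = 19.46 Ω
P = I²R = (18.9)² × 19.46 = 6950 W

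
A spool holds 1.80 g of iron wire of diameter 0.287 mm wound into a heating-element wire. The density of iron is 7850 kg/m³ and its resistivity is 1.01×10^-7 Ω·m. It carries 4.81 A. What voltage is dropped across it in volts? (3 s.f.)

A = π(d/2)² = π(1.4350e-04 m)² = 6.4692e-08 m²
L = m/(density·A) = 0.0018/(7850×6.4692e-08) = 3.544 m
R = ρL/A = (1.01×10^-7)(3.544)/(6.4692e-08) = 5.534 Ω
V = IR = 4.81 × 5.534 = 26.6 V

26.6 V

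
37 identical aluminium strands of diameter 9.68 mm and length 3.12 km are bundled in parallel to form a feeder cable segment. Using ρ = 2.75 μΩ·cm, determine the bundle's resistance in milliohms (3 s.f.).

31.5 mΩ

ρ = 2.75 μΩ·cm = 2.75×10^-8 Ω·m
A_strand = π(4.8400e-03 m)² = 7.359e-05 m²
R_strand = ρL/A = (2.75×10^-8)(3120)/(7.359e-05) = 1.166 Ω
R_total = R_strand/N = 1.166/37 = 31.5 mΩ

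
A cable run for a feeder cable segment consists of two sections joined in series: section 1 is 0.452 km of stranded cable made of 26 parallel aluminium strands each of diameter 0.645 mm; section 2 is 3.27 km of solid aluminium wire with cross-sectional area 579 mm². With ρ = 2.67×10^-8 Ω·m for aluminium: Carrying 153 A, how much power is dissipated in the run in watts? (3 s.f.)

36800 W

Section 1: A_strand = π(3.2250e-04)² = 3.267e-07 m²; R₁ = ρL/(N·A_s) = (2.67×10^-8)(452)/(26×3.267e-07) = 1.421 Ω
Section 2: A = 579 mm² = 5.790e-04 m²
R₂ = (2.67×10^-8)(3270)/(5.790e-04) = 0.1508 Ω
R = R₁ + R₂ = 1.571 Ω
P = I²R = (153)² × 1.571 = 36800 W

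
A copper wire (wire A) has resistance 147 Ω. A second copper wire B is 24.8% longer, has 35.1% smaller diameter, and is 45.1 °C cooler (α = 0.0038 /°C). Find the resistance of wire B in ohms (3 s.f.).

R ∝ ρL/d² with ρ ∝ (1+αΔT), so R_B/R_A = (1 + 24.8/100) × (1 − 35.1/100)⁻² × (1 − 0.0038×45.1)
= 1.248 × 2.374 × 0.8286 = 2.455
R_B = 2.455 × 147 = 361 Ω

361 Ω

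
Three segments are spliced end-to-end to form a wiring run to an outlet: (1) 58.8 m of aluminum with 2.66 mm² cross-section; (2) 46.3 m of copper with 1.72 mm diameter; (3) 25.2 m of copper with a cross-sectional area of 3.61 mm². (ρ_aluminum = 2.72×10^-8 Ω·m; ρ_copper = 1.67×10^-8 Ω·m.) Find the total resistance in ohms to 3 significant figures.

1.05 Ω

Seg 1: A = 2.66 mm² = 2.660e-06 m²
R_1 = (2.72×10^-8)(58.8)/(2.660e-06) = 0.6013 Ω
Seg 2: A = π(d/2)² = π(8.6000e-04 m)² = 2.324e-06 m²
R_2 = (1.67×10^-8)(46.3)/(2.324e-06) = 0.3328 Ω
Seg 3: A = 3.61 mm² = 3.610e-06 m²
R_3 = (1.67×10^-8)(25.2)/(3.610e-06) = 0.1166 Ω
R_total = R_1 + R_2 + R_3 = 1.05 Ω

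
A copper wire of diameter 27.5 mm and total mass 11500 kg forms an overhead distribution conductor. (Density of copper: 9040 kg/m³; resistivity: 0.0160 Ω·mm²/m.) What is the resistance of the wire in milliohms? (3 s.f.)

ρ = 0.0160 Ω·mm²/m = 1.60×10^-8 Ω·m
A = π(d/2)² = π(1.3750e-02 m)² = 5.9396e-04 m²
L = m/(density·A) = 11500/(9040×5.9396e-04) = 2142 m
R = ρL/A = (1.60×10^-8)(2142)/(5.9396e-04) = 57.7 mΩ

57.7 mΩ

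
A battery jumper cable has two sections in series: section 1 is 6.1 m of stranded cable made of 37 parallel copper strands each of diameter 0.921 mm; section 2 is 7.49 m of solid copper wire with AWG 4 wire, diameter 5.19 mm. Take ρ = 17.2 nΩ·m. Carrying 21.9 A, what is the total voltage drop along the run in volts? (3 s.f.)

0.227 V

ρ = 17.2 nΩ·m = 1.72×10^-8 Ω·m
Section 1: A_strand = π(4.6050e-04)² = 6.662e-07 m²; R₁ = ρL/(N·A_s) = (1.72×10^-8)(6.1)/(37×6.662e-07) = 0.004256 Ω
Section 2: A = π(5.19/2 mm)² = π(2.5950e-03 m)² = 2.116e-05 m²
R₂ = (1.72×10^-8)(7.49)/(2.116e-05) = 0.00609 Ω
R = R₁ + R₂ = 0.01035 Ω
V = IR = 21.9 × 0.01035 = 0.227 V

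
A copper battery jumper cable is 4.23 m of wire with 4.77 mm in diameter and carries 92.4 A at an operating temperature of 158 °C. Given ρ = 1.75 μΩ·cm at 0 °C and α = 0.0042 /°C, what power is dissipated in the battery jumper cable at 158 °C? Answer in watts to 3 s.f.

ρ = 1.75 μΩ·cm = 1.75×10^-8 Ω·m
A = π(d/2)² = π(2.3850e-03 m)² = 1.787e-05 m²
R₍0₎ = ρL/A = (1.75×10^-8)(4.23)/(1.787e-05) = 0.004142 Ω
R₍158₎ = R₍0₎(1 + αΔT) = 0.004142 × (1 + 0.0042×158) = 0.006891 Ω
P = I²R = (92.4)² × 0.006891 = 58.8 W

58.8 W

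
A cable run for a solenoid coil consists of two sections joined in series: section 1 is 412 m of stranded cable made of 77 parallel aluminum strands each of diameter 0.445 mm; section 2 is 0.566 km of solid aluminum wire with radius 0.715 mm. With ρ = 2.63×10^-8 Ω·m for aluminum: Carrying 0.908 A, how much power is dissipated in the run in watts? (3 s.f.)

Section 1: A_strand = π(2.2250e-04)² = 1.555e-07 m²; R₁ = ρL/(N·A_s) = (2.63×10^-8)(412)/(77×1.555e-07) = 0.9048 Ω
Section 2: A = πr² = π(7.1500e-04 m)² = 1.606e-06 m²
R₂ = (2.63×10^-8)(566)/(1.606e-06) = 9.269 Ω
R = R₁ + R₂ = 10.17 Ω
P = I²R = (0.908)² × 10.17 = 8.39 W

8.39 W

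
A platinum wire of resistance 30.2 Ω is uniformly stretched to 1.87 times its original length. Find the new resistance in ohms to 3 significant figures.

106 Ω

Volume constant ⇒ A' = A/k with k = 1.87. R' = ρ(kL)/(A/k) = k²R.
R' = 3.497 × 30.2 = 106 Ω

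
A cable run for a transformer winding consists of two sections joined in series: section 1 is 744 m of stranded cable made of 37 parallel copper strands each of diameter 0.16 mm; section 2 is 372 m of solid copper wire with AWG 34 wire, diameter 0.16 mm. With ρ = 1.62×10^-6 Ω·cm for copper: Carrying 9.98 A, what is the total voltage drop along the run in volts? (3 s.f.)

ρ = 1.62×10^-6 Ω·cm = 1.62×10^-8 Ω·m
Section 1: A_strand = π(8.0000e-05)² = 2.011e-08 m²; R₁ = ρL/(N·A_s) = (1.62×10^-8)(744)/(37×2.011e-08) = 16.2 Ω
Section 2: A = π(0.16/2 mm)² = π(8.0000e-05 m)² = 2.011e-08 m²
R₂ = (1.62×10^-8)(372)/(2.011e-08) = 299.7 Ω
R = R₁ + R₂ = 315.9 Ω
V = IR = 9.98 × 315.9 = 3150 V

3150 V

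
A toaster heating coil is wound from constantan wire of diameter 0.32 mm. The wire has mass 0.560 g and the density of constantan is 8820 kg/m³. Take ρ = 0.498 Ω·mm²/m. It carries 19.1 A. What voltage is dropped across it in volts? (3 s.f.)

ρ = 0.498 Ω·mm²/m = 4.98×10^-7 Ω·m
A = π(d/2)² = π(1.6000e-04 m)² = 8.0425e-08 m²
L = m/(density·A) = 5.600×10^-4/(8820×8.0425e-08) = 0.7895 m
R = ρL/A = (4.98×10^-7)(0.7895)/(8.0425e-08) = 4.888 Ω
V = IR = 19.1 × 4.888 = 93.4 V

93.4 V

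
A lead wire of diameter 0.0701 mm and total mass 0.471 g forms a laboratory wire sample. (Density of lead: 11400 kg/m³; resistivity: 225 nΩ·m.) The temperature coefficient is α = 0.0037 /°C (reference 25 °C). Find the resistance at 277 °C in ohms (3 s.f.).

1210 Ω

ρ = 225 nΩ·m = 2.25×10^-7 Ω·m
A = π(d/2)² = π(3.5050e-05 m)² = 3.8595e-09 m²
L = m/(density·A) = 4.710×10^-4/(11400×3.8595e-09) = 10.71 m
R = ρL/A = (2.25×10^-7)(10.71)/(3.8595e-09) = 624.1 Ω
R(277 °C) = 624.1 × (1 + 0.0037×252) = 1210 Ω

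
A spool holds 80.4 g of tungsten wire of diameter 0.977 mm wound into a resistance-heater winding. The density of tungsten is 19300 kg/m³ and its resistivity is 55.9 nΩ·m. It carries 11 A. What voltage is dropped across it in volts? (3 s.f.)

4.56 V

ρ = 55.9 nΩ·m = 5.59×10^-8 Ω·m
A = π(d/2)² = π(4.8850e-04 m)² = 7.4969e-07 m²
L = m/(density·A) = 0.0804/(19300×7.4969e-07) = 5.557 m
R = ρL/A = (5.59×10^-8)(5.557)/(7.4969e-07) = 0.4143 Ω
V = IR = 11 × 0.4143 = 4.56 V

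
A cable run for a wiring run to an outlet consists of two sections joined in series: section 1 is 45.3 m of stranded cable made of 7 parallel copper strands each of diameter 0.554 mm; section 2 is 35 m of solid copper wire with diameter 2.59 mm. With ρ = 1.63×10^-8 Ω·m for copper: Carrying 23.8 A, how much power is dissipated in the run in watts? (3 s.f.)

309 W

Section 1: A_strand = π(2.7700e-04)² = 2.411e-07 m²; R₁ = ρL/(N·A_s) = (1.63×10^-8)(45.3)/(7×2.411e-07) = 0.4376 Ω
Section 2: A = π(d/2)² = π(1.2950e-03 m)² = 5.269e-06 m²
R₂ = (1.63×10^-8)(35)/(5.269e-06) = 0.1083 Ω
R = R₁ + R₂ = 0.5459 Ω
P = I²R = (23.8)² × 0.5459 = 309 W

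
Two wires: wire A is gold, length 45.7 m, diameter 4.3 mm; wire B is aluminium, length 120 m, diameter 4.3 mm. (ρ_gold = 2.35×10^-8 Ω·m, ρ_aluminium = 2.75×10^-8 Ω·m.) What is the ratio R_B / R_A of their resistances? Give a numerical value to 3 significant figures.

3.07

R ∝ ρL/d², so R_B/R_A = (ρ_B/ρ_A) × (L_B/L_A)
= (2.75×10^-8/2.35×10^-8) × (120/45.7) = 3.07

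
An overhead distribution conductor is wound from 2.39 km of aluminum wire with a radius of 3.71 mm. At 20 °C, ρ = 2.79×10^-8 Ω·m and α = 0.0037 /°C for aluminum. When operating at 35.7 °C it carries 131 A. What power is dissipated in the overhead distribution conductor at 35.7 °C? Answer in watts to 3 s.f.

A = πr² = π(3.7100e-03 m)² = 4.324e-05 m²
R₍20₎ = ρL/A = (2.79×10^-8)(2390)/(4.324e-05) = 1.542 Ω
R₍35.7₎ = R₍20₎(1 + αΔT) = 1.542 × (1 + 0.0037×15.7) = 1.632 Ω
P = I²R = (131)² × 1.632 = 28000 W

28000 W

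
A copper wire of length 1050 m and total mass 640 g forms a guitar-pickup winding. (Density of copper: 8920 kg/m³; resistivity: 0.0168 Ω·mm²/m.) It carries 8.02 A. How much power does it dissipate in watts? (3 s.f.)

ρ = 0.0168 Ω·mm²/m = 1.68×10^-8 Ω·m
A = m/(density·L) = 0.64/(8920×1050) = 6.8332e-08 m²
R = ρL/A = (1.68×10^-8)(1050)/(6.8332e-08) = 258.2 Ω
P = I²R = (8.02)² × 258.2 = 16600 W

16600 W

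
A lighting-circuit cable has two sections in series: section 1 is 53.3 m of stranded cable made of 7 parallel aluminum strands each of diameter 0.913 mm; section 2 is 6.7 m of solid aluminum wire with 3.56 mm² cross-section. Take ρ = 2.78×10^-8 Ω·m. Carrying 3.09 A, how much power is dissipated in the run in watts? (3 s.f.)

Section 1: A_strand = π(4.5650e-04)² = 6.547e-07 m²; R₁ = ρL/(N·A_s) = (2.78×10^-8)(53.3)/(7×6.547e-07) = 0.3233 Ω
Section 2: A = 3.56 mm² = 3.560e-06 m²
R₂ = (2.78×10^-8)(6.7)/(3.560e-06) = 0.05232 Ω
R = R₁ + R₂ = 0.3756 Ω
P = I²R = (3.09)² × 0.3756 = 3.59 W

3.59 W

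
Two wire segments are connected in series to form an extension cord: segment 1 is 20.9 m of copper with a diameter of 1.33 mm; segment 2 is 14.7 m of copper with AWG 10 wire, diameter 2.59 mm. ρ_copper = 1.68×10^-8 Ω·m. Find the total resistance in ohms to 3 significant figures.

Segment 1: A = π(d/2)² = π(6.6500e-04 m)² = 1.389e-06 m²
R₁ = ρL/A = (1.68×10^-8)(20.9)/(1.389e-06) = 0.2527 Ω
Segment 2: A = π(2.59/2 mm)² = π(1.2950e-03 m)² = 5.269e-06 m²
R₂ = (1.68×10^-8)(14.7)/(5.269e-06) = 0.04687 Ω
R = R₁ + R₂ = 0.300 Ω

0.300 Ω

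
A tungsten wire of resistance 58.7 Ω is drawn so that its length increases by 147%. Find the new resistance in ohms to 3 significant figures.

358 Ω

k = 1 + 147/100 = 2.47; volume constant ⇒ A' = A/k, so R' = k²R.
R' = 6.101 × 58.7 = 358 Ω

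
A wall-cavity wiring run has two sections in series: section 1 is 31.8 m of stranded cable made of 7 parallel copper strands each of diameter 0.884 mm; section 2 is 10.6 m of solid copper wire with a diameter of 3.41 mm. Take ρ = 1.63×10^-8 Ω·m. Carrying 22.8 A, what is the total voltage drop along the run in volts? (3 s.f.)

3.18 V

Section 1: A_strand = π(4.4200e-04)² = 6.138e-07 m²; R₁ = ρL/(N·A_s) = (1.63×10^-8)(31.8)/(7×6.138e-07) = 0.1206 Ω
Section 2: A = π(d/2)² = π(1.7050e-03 m)² = 9.133e-06 m²
R₂ = (1.63×10^-8)(10.6)/(9.133e-06) = 0.01892 Ω
R = R₁ + R₂ = 0.1396 Ω
V = IR = 22.8 × 0.1396 = 3.18 V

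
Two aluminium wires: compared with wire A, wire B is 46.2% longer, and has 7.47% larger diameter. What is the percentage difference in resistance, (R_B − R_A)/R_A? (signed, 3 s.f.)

R ∝ L/d², so R_B/R_A = (1 + 46.2/100) × (1 + 7.47/100)⁻²
= 1.462 × 0.8658 = 1.266
(R_B − R_A)/R_A = 1.266 − 1 = 26.6%

26.6%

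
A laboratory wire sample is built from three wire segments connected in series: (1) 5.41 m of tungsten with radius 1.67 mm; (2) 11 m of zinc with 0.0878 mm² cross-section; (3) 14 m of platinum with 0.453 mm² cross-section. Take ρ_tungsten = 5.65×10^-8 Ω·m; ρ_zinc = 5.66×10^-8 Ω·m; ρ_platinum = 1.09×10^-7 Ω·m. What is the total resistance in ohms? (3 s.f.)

10.5 Ω

Seg 1: A = πr² = π(1.6700e-03 m)² = 8.762e-06 m²
R_1 = (5.65×10^-8)(5.41)/(8.762e-06) = 0.03489 Ω
Seg 2: A = 0.0878 mm² = 8.780e-08 m²
R_2 = (5.66×10^-8)(11)/(8.780e-08) = 7.091 Ω
Seg 3: A = 0.453 mm² = 4.530e-07 m²
R_3 = (1.09×10^-7)(14)/(4.530e-07) = 3.369 Ω
R_total = R_1 + R_2 + R_3 = 10.5 Ω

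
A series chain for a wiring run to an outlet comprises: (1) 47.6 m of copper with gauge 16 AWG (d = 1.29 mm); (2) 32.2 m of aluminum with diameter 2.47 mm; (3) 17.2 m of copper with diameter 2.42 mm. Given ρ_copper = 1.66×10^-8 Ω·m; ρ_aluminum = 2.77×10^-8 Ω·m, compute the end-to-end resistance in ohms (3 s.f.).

0.853 Ω

Seg 1: A = π(1.29/2 mm)² = π(6.4500e-04 m)² = 1.307e-06 m²
R_1 = (1.66×10^-8)(47.6)/(1.307e-06) = 0.6046 Ω
Seg 2: A = π(d/2)² = π(1.2350e-03 m)² = 4.792e-06 m²
R_2 = (2.77×10^-8)(32.2)/(4.792e-06) = 0.1861 Ω
Seg 3: A = π(d/2)² = π(1.2100e-03 m)² = 4.600e-06 m²
R_3 = (1.66×10^-8)(17.2)/(4.600e-06) = 0.06207 Ω
R_total = R_1 + R_2 + R_3 = 0.853 Ω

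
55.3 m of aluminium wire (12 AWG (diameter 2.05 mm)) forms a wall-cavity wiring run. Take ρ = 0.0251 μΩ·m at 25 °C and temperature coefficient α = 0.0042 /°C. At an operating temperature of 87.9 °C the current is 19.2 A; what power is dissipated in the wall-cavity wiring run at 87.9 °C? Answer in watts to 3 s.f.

ρ = 0.0251 μΩ·m = 2.51×10^-8 Ω·m
A = π(2.05/2 mm)² = π(1.0250e-03 m)² = 3.301e-06 m²
R₍25₎ = ρL/A = (2.51×10^-8)(55.3)/(3.301e-06) = 0.4205 Ω
R₍87.9₎ = R₍25₎(1 + αΔT) = 0.4205 × (1 + 0.0042×62.9) = 0.5316 Ω
P = I²R = (19.2)² × 0.5316 = 196 W

196 W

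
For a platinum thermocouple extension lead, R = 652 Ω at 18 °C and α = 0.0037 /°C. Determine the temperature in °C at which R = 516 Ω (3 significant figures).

-38.4 °C

R = R₀(1 + α(T − T₀)) ⇒ T = T₀ + (R/R₀ − 1)/α
T = 18 + (516/652 − 1)/0.0037 = 18 + (-0.2086)/0.0037 = -38.4 °C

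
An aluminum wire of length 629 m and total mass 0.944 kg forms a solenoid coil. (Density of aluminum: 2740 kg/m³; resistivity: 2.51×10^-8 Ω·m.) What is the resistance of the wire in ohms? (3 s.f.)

A = m/(density·L) = 0.944/(2740×629) = 5.4774e-07 m²
R = ρL/A = (2.51×10^-8)(629)/(5.4774e-07) = 28.8 Ω

28.8 Ω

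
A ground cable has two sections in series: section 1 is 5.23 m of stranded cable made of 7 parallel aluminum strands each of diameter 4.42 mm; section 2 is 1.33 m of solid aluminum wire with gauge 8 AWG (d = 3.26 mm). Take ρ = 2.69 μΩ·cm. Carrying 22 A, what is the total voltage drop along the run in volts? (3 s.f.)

ρ = 2.69 μΩ·cm = 2.69×10^-8 Ω·m
Section 1: A_strand = π(2.2100e-03)² = 1.534e-05 m²; R₁ = ρL/(N·A_s) = (2.69×10^-8)(5.23)/(7×1.534e-05) = 0.00131 Ω
Section 2: A = π(3.26/2 mm)² = π(1.6300e-03 m)² = 8.347e-06 m²
R₂ = (2.69×10^-8)(1.33)/(8.347e-06) = 0.004286 Ω
R = R₁ + R₂ = 0.005596 Ω
V = IR = 22 × 0.005596 = 0.123 V

0.123 V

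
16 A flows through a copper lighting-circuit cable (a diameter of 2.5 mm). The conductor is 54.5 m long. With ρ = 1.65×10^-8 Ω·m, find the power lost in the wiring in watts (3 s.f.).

A = π(d/2)² = π(1.2500e-03 m)² = 4.909e-06 m²
R = ρL/A = (1.65×10^-8)(54.5)/(4.909e-06) = 0.1832 Ω
P = I²R = (16)² × 0.1832 = 46.9 W

46.9 W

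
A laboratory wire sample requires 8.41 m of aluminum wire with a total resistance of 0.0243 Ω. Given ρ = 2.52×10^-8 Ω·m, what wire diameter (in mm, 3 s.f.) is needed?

A = ρL/R = (2.52×10^-8)(8.41)/(0.0243) = 8.721e-06 m²
d = 2√(A/π) = 3.332e-03 m = 3.33 mm

3.33 mm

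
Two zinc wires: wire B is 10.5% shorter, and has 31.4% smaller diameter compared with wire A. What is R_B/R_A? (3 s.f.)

1.90

R ∝ L/d², so R_B/R_A = (1 − 10.5/100) × (1 − 31.4/100)⁻²
= 0.895 × 2.125 = 1.90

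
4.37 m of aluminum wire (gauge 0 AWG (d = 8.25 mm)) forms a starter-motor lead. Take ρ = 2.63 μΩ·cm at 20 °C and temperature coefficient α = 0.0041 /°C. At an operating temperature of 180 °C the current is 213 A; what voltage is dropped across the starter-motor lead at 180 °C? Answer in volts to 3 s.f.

ρ = 2.63 μΩ·cm = 2.63×10^-8 Ω·m
A = π(8.25/2 mm)² = π(4.1250e-03 m)² = 5.346e-05 m²
R₍20₎ = ρL/A = (2.63×10^-8)(4.37)/(5.346e-05) = 0.00215 Ω
R₍180₎ = R₍20₎(1 + αΔT) = 0.00215 × (1 + 0.0041×160) = 0.00356 Ω
V = IR = 213 × 0.00356 = 0.758 V

0.758 V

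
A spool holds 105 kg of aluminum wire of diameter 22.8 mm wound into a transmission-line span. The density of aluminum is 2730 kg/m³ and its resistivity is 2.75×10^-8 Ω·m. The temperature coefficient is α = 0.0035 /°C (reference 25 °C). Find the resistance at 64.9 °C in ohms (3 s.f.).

0.00723 Ω

A = π(d/2)² = π(1.1400e-02 m)² = 4.0828e-04 m²
L = m/(density·A) = 105/(2730×4.0828e-04) = 94.2 m
R = ρL/A = (2.75×10^-8)(94.2)/(4.0828e-04) = 0.006345 Ω
R(64.9 °C) = 0.006345 × (1 + 0.0035×39.9) = 0.00723 Ω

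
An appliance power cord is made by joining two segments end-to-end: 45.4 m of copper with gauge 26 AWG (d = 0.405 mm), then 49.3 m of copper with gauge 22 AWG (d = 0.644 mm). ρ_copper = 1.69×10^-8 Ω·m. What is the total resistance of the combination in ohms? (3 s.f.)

8.51 Ω

Segment 1: A = π(0.405/2 mm)² = π(2.0250e-04 m)² = 1.288e-07 m²
R₁ = ρL/A = (1.69×10^-8)(45.4)/(1.288e-07) = 5.956 Ω
Segment 2: A = π(0.644/2 mm)² = π(3.2200e-04 m)² = 3.257e-07 m²
R₂ = (1.69×10^-8)(49.3)/(3.257e-07) = 2.558 Ω
R = R₁ + R₂ = 8.51 Ω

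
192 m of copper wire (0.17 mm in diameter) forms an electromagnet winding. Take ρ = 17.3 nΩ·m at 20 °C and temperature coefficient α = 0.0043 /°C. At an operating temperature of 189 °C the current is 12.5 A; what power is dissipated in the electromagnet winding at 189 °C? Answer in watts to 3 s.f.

ρ = 17.3 nΩ·m = 1.73×10^-8 Ω·m
A = π(d/2)² = π(8.5000e-05 m)² = 2.270e-08 m²
R₍20₎ = ρL/A = (1.73×10^-8)(192)/(2.270e-08) = 146.3 Ω
R₍189₎ = R₍20₎(1 + αΔT) = 146.3 × (1 + 0.0043×169) = 252.7 Ω
P = I²R = (12.5)² × 252.7 = 39500 W

39500 W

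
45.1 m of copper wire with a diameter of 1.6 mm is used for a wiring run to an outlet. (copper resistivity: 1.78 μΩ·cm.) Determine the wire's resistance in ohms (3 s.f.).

ρ = 1.78 μΩ·cm = 1.78×10^-8 Ω·m
A = π(d/2)² = π(8.0000e-04 m)² = 2.011e-06 m²
R = ρL/A = (1.78×10^-8)(45.1 m)/(2.011e-06 m²) = 0.399 Ω

0.399 Ω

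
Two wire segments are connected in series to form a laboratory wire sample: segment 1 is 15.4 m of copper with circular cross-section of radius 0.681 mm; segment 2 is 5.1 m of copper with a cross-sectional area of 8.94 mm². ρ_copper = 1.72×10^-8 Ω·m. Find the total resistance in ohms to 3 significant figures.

0.192 Ω

Segment 1: A = πr² = π(6.8100e-04 m)² = 1.457e-06 m²
R₁ = ρL/A = (1.72×10^-8)(15.4)/(1.457e-06) = 0.1818 Ω
Segment 2: A = 8.94 mm² = 8.940e-06 m²
R₂ = (1.72×10^-8)(5.1)/(8.940e-06) = 0.009812 Ω
R = R₁ + R₂ = 0.192 Ω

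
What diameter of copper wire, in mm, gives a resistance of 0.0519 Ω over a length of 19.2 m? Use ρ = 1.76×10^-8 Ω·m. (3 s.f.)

A = ρL/R = (1.76×10^-8)(19.2)/(0.0519) = 6.511e-06 m²
d = 2√(A/π) = 2.879e-03 m = 2.88 mm

2.88 mm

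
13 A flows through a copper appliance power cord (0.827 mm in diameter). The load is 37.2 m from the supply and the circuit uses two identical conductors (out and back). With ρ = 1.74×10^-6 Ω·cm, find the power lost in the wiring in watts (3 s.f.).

ρ = 1.74×10^-6 Ω·cm = 1.74×10^-8 Ω·m
A = π(d/2)² = π(4.1350e-04 m)² = 5.372e-07 m²
Total conductor length (both ways) L = 2 × 37.2 = 74.4 m
R = ρL/A = (1.74×10^-8)(74.4)/(5.372e-07) = 2.41 Ω
P = I²R = (13)² × 2.41 = 407 W

407 W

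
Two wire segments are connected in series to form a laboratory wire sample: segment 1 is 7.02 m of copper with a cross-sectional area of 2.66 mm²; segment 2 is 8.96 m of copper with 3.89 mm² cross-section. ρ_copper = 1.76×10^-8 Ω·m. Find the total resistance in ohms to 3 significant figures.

0.0870 Ω

Segment 1: A = 2.66 mm² = 2.660e-06 m²
R₁ = ρL/A = (1.76×10^-8)(7.02)/(2.660e-06) = 0.04645 Ω
Segment 2: A = 3.89 mm² = 3.890e-06 m²
R₂ = (1.76×10^-8)(8.96)/(3.890e-06) = 0.04054 Ω
R = R₁ + R₂ = 0.0870 Ω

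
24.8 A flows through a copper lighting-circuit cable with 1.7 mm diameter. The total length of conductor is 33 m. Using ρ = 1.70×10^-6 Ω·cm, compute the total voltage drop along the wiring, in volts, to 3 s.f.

ρ = 1.70×10^-6 Ω·cm = 1.70×10^-8 Ω·m
A = π(d/2)² = π(8.5000e-04 m)² = 2.270e-06 m²
R = ρL/A = (1.70×10^-8)(33)/(2.270e-06) = 0.2472 Ω
V = IR = 24.8 × 0.2472 = 6.13 V

6.13 V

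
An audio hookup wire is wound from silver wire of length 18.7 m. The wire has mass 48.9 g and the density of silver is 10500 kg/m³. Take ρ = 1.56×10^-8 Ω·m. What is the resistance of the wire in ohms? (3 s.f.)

A = m/(density·L) = 0.0489/(10500×18.7) = 2.4905e-07 m²
R = ρL/A = (1.56×10^-8)(18.7)/(2.4905e-07) = 1.17 Ω

1.17 Ω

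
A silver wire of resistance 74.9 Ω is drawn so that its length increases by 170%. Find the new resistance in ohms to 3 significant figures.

546 Ω

k = 1 + 170/100 = 2.7; volume constant ⇒ A' = A/k, so R' = k²R.
R' = 7.29 × 74.9 = 546 Ω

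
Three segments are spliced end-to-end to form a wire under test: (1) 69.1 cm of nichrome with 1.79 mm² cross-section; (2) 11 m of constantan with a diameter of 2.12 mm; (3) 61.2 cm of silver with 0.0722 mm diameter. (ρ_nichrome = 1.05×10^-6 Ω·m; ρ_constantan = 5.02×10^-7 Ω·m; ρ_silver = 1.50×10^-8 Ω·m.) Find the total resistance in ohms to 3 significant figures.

Seg 1: A = 1.79 mm² = 1.790e-06 m²
R_1 = (1.05×10^-6)(0.691)/(1.790e-06) = 0.4053 Ω
Seg 2: A = π(d/2)² = π(1.0600e-03 m)² = 3.530e-06 m²
R_2 = (5.02×10^-7)(11)/(3.530e-06) = 1.564 Ω
Seg 3: A = π(d/2)² = π(3.6100e-05 m)² = 4.094e-09 m²
R_3 = (1.50×10^-8)(0.612)/(4.094e-09) = 2.242 Ω
R_total = R_1 + R_2 + R_3 = 4.21 Ω

4.21 Ω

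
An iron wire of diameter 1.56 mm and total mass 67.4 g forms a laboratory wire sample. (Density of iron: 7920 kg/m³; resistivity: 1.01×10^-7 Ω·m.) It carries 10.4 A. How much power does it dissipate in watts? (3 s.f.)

25.4 W

A = π(d/2)² = π(7.8000e-04 m)² = 1.9113e-06 m²
L = m/(density·A) = 0.0674/(7920×1.9113e-06) = 4.452 m
R = ρL/A = (1.01×10^-7)(4.452)/(1.9113e-06) = 0.2353 Ω
P = I²R = (10.4)² × 0.2353 = 25.4 W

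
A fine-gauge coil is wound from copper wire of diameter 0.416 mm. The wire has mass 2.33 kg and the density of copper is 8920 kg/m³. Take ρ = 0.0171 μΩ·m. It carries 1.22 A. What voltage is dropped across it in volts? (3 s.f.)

ρ = 0.0171 μΩ·m = 1.71×10^-8 Ω·m
A = π(d/2)² = π(2.0800e-04 m)² = 1.3592e-07 m²
L = m/(density·A) = 2.33/(8920×1.3592e-07) = 1922 m
R = ρL/A = (1.71×10^-8)(1922)/(1.3592e-07) = 241.8 Ω
V = IR = 1.22 × 241.8 = 295 V

295 V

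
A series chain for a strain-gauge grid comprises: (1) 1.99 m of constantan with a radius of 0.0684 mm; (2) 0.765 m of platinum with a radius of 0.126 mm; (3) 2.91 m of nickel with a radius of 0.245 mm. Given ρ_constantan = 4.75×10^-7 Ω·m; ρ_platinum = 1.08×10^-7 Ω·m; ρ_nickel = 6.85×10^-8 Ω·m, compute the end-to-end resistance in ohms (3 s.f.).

67.0 Ω

Seg 1: A = πr² = π(6.8400e-05 m)² = 1.470e-08 m²
R_1 = (4.75×10^-7)(1.99)/(1.470e-08) = 64.31 Ω
Seg 2: A = πr² = π(1.2600e-04 m)² = 4.988e-08 m²
R_2 = (1.08×10^-7)(0.765)/(4.988e-08) = 1.657 Ω
Seg 3: A = πr² = π(2.4500e-04 m)² = 1.886e-07 m²
R_3 = (6.85×10^-8)(2.91)/(1.886e-07) = 1.057 Ω
R_total = R_1 + R_2 + R_3 = 67.0 Ω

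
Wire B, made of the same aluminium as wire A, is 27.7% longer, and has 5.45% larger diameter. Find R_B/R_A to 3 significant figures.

1.15

R ∝ L/d², so R_B/R_A = (1 + 27.7/100) × (1 + 5.45/100)⁻²
= 1.277 × 0.8993 = 1.15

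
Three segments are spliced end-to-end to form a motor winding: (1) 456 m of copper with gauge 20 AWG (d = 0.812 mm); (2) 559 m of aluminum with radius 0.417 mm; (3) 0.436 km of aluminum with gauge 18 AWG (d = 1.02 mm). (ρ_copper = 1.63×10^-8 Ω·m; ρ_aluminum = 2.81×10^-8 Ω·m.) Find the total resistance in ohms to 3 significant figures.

Seg 1: A = π(0.812/2 mm)² = π(4.0600e-04 m)² = 5.178e-07 m²
R_1 = (1.63×10^-8)(456)/(5.178e-07) = 14.35 Ω
Seg 2: A = πr² = π(4.1700e-04 m)² = 5.463e-07 m²
R_2 = (2.81×10^-8)(559)/(5.463e-07) = 28.75 Ω
Seg 3: A = π(1.02/2 mm)² = π(5.1000e-04 m)² = 8.171e-07 m²
R_3 = (2.81×10^-8)(436)/(8.171e-07) = 14.99 Ω
R_total = R_1 + R_2 + R_3 = 58.1 Ω

58.1 Ω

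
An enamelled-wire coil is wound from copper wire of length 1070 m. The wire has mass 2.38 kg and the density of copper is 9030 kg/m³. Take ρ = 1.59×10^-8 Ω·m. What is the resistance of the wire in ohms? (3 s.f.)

A = m/(density·L) = 2.38/(9030×1070) = 2.4632e-07 m²
R = ρL/A = (1.59×10^-8)(1070)/(2.4632e-07) = 69.1 Ω

69.1 Ω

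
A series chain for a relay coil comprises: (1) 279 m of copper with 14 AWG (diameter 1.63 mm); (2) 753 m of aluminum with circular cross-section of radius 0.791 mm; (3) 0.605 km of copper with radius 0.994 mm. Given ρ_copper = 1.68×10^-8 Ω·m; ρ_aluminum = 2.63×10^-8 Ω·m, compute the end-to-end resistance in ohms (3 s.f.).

15.6 Ω

Seg 1: A = π(1.63/2 mm)² = π(8.1500e-04 m)² = 2.087e-06 m²
R_1 = (1.68×10^-8)(279)/(2.087e-06) = 2.246 Ω
Seg 2: A = πr² = π(7.9100e-04 m)² = 1.966e-06 m²
R_2 = (2.63×10^-8)(753)/(1.966e-06) = 10.08 Ω
Seg 3: A = πr² = π(9.9400e-04 m)² = 3.104e-06 m²
R_3 = (1.68×10^-8)(605)/(3.104e-06) = 3.274 Ω
R_total = R_1 + R_2 + R_3 = 15.6 Ω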